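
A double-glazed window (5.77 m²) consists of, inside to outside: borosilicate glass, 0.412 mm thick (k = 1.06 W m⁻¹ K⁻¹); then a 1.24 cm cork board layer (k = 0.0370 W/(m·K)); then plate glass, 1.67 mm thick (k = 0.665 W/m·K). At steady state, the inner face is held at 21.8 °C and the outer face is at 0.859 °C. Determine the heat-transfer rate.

Treat each layer as a resistance in series:
  R_borosilicate glass = L/(kA) = 4.12×10^-4/(1.06·5.77) = 6.736×10^-5 K/W
  R_cork board = L/(kA) = 0.0124/(0.0370·5.77) = 0.05808 K/W
  R_plate glass = L/(kA) = 0.00167/(0.665·5.77) = 4.352×10^-4 K/W
ΣR = 6.736×10^-5 + 0.05808 + 4.352×10^-4 = 0.05858 K/W
Q = ΔT/ΣR = (21.8 °C − 0.859 °C)/0.05858 = 357 W

Q = 357 W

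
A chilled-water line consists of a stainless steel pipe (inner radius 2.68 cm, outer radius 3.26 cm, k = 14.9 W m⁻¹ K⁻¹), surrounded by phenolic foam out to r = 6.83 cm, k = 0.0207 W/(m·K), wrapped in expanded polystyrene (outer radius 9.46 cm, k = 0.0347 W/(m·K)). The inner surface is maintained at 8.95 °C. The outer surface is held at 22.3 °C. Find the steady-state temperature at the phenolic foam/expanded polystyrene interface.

T = 19.5 °C

Resistance network (inner→outer):
  R'_stainless steel = ln(0.0326/0.0268)/(2πk) = 0.1959/(2π·14.9) = 0.002093 m·K/W
  R'_phenolic foam = ln(0.0683/0.0326)/(2πk) = 0.7396/(2π·0.0207) = 5.687 m·K/W
  R'_expanded polystyrene = ln(0.0946/0.0683)/(2πk) = 0.3257/(2π·0.0347) = 1.494 m·K/W
ΣR = 0.002093 + 5.687 + 1.494 = 7.183 m·K/W
Q' = ΔT/ΣR = (8.95 °C − 22.3 °C)/7.183 = -1.859 W/m
From the inner boundary to the phenolic foam/expanded polystyrene interface, ΣR_partial = 5.689 m·K/W.
T_interface = T_in − Q'·ΣR_partial = 8.95 °C − (-1.859)(5.689) = 19.5 °C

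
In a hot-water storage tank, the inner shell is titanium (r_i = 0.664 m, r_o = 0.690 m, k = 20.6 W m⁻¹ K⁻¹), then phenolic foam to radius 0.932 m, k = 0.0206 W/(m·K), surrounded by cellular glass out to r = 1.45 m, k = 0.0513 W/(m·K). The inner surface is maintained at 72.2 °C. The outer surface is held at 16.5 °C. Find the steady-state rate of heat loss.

Resistance network (inner→outer):
  R_titanium = (1/0.664 − 1/0.690)/(4πk) = 0.05675/(4π·20.6) = 2.192×10^-4 K/W
  R_phenolic foam = (1/0.690 − 1/0.932)/(4πk) = 0.3763/(4π·0.0206) = 1.454 K/W
  R_cellular glass = (1/0.932 − 1/1.45)/(4πk) = 0.3833/(4π·0.0513) = 0.5946 K/W
ΣR = 2.192×10^-4 + 1.454 + 0.5946 = 2.049 K/W
Q = ΔT/ΣR = (72.2 °C − 16.5 °C)/2.049 = 27.2 W

Q = 27.2 W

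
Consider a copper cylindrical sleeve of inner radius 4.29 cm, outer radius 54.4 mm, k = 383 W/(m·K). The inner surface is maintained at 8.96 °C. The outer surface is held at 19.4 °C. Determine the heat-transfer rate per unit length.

Q' = 106 kW/m

Q' = 2πk·ΔT/ln(r₂/r₁) = 2π × 383 × 10.44 / ln(0.0544/0.0429) = 1.06×10^5 W/m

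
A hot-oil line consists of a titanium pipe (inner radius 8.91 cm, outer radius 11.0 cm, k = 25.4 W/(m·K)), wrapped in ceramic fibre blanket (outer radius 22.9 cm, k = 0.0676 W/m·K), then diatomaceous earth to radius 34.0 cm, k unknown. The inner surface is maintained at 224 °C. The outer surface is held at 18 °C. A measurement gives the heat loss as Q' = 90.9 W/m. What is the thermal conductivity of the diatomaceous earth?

k = 0.117 W/m·K

ΣR = ΔT/Q' = |224 − 18|/90.9 = 2.266 m·K/W
Known resistances:
  R'_titanium = ln(0.110/0.0891)/(2πk) = 0.2107/(2π·25.4) = 0.001320 m·K/W
  R'_ceramic fibre blanket = ln(0.229/0.110)/(2πk) = 0.7332/(2π·0.0676) = 1.726 m·K/W
R_diatomaceous earth = ΣR − ΣR_known = 2.266 − 1.727 = 0.5390 m·K/W
ln(r₂/r₁)/(2πk) = 0.5390 ⇒ k = 0.3952/(2π·0.5390) = 0.117 W/m·K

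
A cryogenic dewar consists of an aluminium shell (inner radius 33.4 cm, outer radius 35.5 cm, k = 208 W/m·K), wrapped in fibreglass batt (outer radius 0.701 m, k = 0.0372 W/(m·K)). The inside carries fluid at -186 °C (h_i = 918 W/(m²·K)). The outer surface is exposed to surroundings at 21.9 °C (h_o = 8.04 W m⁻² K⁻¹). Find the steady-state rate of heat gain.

Q = 69.4 W

Series thermal resistances, inner to outer:
  R_conv,in = 1/(4πr²h) = 1/(4π·0.334²·918) = 7.771×10^-4 K/W
  R_aluminium = (1/0.334 − 1/0.355)/(4πk) = 0.1771/(4π·208) = 6.776×10^-5 K/W
  R_fibreglass batt = (1/0.355 − 1/0.701)/(4πk) = 1.390/(4π·0.0372) = 2.974 K/W
  R_conv,out = 1/(4πr²h) = 1/(4π·0.701²·8.04) = 0.02014 K/W
ΣR = 7.771×10^-4 + 6.776×10^-5 + 2.974 + 0.02014 = 2.995 K/W
Q = ΔT/ΣR = (-186 °C − 21.9 °C)/2.995 = -69.4 W
(Negative Q ⇒ heat flows inward; heat gain = 69.4 W.)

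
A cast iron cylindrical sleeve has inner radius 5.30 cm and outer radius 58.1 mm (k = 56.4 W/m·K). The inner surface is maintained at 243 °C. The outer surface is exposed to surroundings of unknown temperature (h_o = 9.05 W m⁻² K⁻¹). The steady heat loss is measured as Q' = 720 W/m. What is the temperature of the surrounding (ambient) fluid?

T_out = 24.9 °C

Sum the resistances:
  R'_cast iron = ln(0.0581/0.0530)/(2πk) = 0.09187/(2π·56.4) = 2.593×10^-4 m·K/W
  R'_conv,out = 1/(2πr h) = 1/(2π·0.0581·9.05) = 0.3027 m·K/W
ΣR = 0.3029 m·K/W
ΔT = Q'·ΣR = 720 × 0.3029 = 218.1 K
Heat flows outward, so T_out = T_in − ΔT = 243 − 218.1 = 24.9 °C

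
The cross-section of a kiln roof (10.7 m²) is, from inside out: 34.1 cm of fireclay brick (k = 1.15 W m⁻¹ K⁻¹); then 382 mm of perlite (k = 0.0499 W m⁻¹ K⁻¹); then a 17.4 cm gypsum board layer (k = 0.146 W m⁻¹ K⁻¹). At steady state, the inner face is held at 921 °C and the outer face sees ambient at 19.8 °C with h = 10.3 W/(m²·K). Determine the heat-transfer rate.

Series thermal resistances, inner to outer:
  R_fireclay brick = L/(kA) = 0.341/(1.15·10.7) = 0.02771 K/W
  R_perlite = L/(kA) = 0.382/(0.0499·10.7) = 0.7154 K/W
  R_gypsum board = L/(kA) = 0.174/(0.146·10.7) = 0.1114 K/W
  R_conv,out = 1/(hA) = 1/(10.3·10.7) = 0.009074 K/W
ΣR = 0.02771 + 0.7154 + 0.1114 + 0.009074 = 0.8636 K/W
Q = ΔT/ΣR = (921 °C − 19.8 °C)/0.8636 = 1040 W

Q = 1040 W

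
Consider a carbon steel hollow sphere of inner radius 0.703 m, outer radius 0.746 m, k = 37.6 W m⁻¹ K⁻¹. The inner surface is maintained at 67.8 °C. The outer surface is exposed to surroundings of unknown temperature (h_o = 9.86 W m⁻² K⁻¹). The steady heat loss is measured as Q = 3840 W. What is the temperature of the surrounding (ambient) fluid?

Series resistances:
  R_carbon steel = (1/0.703 − 1/0.746)/(4πk) = 0.08199/(4π·37.6) = 1.735×10^-4 K/W
  R_conv,out = 1/(4πr²h) = 1/(4π·0.746²·9.86) = 0.01450 K/W
ΣR = 0.01468 K/W
ΔT = Q·ΣR = 3840 × 0.01468 = 56.37 K
Heat flows outward, so T_out = T_in − ΔT = 67.8 − 56.37 = 11.4 °C

T_out = 11.4 °C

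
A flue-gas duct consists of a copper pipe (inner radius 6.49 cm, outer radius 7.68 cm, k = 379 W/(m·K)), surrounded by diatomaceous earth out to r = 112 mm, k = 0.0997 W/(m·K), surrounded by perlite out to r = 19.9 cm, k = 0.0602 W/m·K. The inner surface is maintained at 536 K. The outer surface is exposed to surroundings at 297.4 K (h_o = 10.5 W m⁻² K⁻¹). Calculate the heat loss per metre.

Resistance network (inner→outer):
  R'_copper = ln(0.0768/0.0649)/(2πk) = 0.1684/(2π·379) = 7.070×10^-5 m·K/W
  R'_diatomaceous earth = ln(0.112/0.0768)/(2πk) = 0.3773/(2π·0.0997) = 0.6023 m·K/W
  R'_perlite = ln(0.199/0.112)/(2πk) = 0.5748/(2π·0.0602) = 1.520 m·K/W
  R'_conv,out = 1/(2πr h) = 1/(2π·0.199·10.5) = 0.07617 m·K/W
ΣR = 7.070×10^-5 + 0.6023 + 1.520 + 0.07617 = 2.199 m·K/W
Q' = ΔT/ΣR = (536 K − 297.4 K)/2.199 = 109 W/m

Q' = 109 W/m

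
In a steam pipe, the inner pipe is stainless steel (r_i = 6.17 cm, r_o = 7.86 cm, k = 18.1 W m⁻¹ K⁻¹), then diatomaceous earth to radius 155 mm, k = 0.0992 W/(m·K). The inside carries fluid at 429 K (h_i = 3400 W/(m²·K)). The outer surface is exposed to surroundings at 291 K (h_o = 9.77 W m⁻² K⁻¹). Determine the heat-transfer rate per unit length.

Q' = 115 W/m

Treat each layer as a resistance in series:
  R'_conv,in = 1/(2πr h) = 1/(2π·0.0617·3400) = 7.587×10^-4 m·K/W
  R'_stainless steel = ln(0.0786/0.0617)/(2πk) = 0.2421/(2π·18.1) = 0.002129 m·K/W
  R'_diatomaceous earth = ln(0.155/0.0786)/(2πk) = 0.6791/(2π·0.0992) = 1.089 m·K/W
  R'_conv,out = 1/(2πr h) = 1/(2π·0.155·9.77) = 0.1051 m·K/W
ΣR = 7.587×10^-4 + 0.002129 + 1.089 + 0.1051 = 1.197 m·K/W
Q' = ΔT/ΣR = (429 K − 291 K)/1.197 = 115 W/m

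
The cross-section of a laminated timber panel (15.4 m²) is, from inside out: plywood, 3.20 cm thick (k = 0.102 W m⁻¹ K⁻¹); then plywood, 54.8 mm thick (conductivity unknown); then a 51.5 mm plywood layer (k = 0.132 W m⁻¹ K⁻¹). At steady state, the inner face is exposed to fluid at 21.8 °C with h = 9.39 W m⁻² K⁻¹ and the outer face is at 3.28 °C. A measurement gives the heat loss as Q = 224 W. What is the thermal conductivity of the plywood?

k = 0.118 W/m·K

ΣR = ΔT/Q = |21.8 − 3.28|/224 = 0.08268 K/W
Known resistances:
  R_conv,in = 1/(hA) = 1/(9.39·15.4) = 0.006915 K/W
  R_plywood = L/(kA) = 0.0320/(0.102·15.4) = 0.02037 K/W
  R_plywood = L/(kA) = 0.0515/(0.132·15.4) = 0.02533 K/W
R_plywood = ΣR − ΣR_known = 0.08268 − 0.05261 = 0.03007 K/W
L/(kA) = 0.03007 ⇒ k = 0.0548/(0.03007·15.4) = 0.118 W/m·K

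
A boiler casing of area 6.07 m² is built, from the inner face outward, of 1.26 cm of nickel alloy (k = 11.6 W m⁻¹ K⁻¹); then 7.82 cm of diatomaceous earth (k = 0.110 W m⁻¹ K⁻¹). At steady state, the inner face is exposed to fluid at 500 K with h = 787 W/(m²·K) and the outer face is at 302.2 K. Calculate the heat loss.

Treat each layer as a resistance in series:
  R_conv,in = 1/(hA) = 1/(787·6.07) = 2.093×10^-4 K/W
  R_nickel alloy = L/(kA) = 0.0126/(11.6·6.07) = 1.789×10^-4 K/W
  R_diatomaceous earth = L/(kA) = 0.0782/(0.110·6.07) = 0.1171 K/W
ΣR = 2.093×10^-4 + 1.789×10^-4 + 0.1171 = 0.1175 K/W
Q = ΔT/ΣR = (500 K − 302.2 K)/0.1175 = 1680 W

Q = 1680 W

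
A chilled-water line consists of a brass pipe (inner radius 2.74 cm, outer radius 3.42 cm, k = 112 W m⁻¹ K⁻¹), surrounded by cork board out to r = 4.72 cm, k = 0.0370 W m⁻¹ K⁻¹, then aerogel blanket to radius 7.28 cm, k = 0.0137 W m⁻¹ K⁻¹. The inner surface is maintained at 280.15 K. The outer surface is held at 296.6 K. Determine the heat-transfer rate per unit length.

Series thermal resistances, inner to outer:
  R'_brass = ln(0.0342/0.0274)/(2πk) = 0.2217/(2π·112) = 3.150×10^-4 m·K/W
  R'_cork board = ln(0.0472/0.0342)/(2πk) = 0.3222/(2π·0.0370) = 1.386 m·K/W
  R'_aerogel blanket = ln(0.0728/0.0472)/(2πk) = 0.4333/(2π·0.0137) = 5.034 m·K/W
ΣR = 3.150×10^-4 + 1.386 + 5.034 = 6.420 m·K/W
Q' = ΔT/ΣR = (280.15 K − 296.6 K)/6.420 = -2.56 W/m
(Negative Q' ⇒ heat flows inward; heat gain = 2.56 W/m.)

Q' = 2.56 W/m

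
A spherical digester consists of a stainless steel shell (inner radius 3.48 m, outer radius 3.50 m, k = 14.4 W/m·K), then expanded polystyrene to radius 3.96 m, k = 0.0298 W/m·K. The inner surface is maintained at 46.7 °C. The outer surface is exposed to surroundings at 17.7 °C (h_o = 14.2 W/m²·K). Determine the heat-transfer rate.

Series thermal resistances, inner to outer:
  R_stainless steel = (1/3.48 − 1/3.50)/(4πk) = 0.001642/(4π·14.4) = 9.074×10^-6 K/W
  R_expanded polystyrene = (1/3.50 − 1/3.96)/(4πk) = 0.03319/(4π·0.0298) = 0.08863 K/W
  R_conv,out = 1/(4πr²h) = 1/(4π·3.96²·14.2) = 3.574×10^-4 K/W
ΣR = 9.074×10^-6 + 0.08863 + 3.574×10^-4 = 0.08900 K/W
Q = ΔT/ΣR = (46.7 °C − 17.7 °C)/0.08900 = 326 W

Q = 326 W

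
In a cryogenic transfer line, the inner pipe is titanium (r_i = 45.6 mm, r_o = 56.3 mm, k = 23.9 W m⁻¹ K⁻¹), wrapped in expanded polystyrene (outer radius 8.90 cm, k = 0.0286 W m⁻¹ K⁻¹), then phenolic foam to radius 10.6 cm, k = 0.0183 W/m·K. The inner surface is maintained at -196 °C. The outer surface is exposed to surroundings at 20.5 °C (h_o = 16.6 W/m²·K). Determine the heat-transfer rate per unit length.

Treat each layer as a resistance in series:
  R'_titanium = ln(0.0563/0.0456)/(2πk) = 0.2108/(2π·23.9) = 0.001404 m·K/W
  R'_expanded polystyrene = ln(0.0890/0.0563)/(2πk) = 0.4579/(2π·0.0286) = 2.548 m·K/W
  R'_phenolic foam = ln(0.106/0.0890)/(2πk) = 0.1748/(2π·0.0183) = 1.520 m·K/W
  R'_conv,out = 1/(2πr h) = 1/(2π·0.106·16.6) = 0.09045 m·K/W
ΣR = 0.001404 + 2.548 + 1.520 + 0.09045 = 4.160 m·K/W
Q' = ΔT/ΣR = (-196 °C − 20.5 °C)/4.160 = -52.0 W/m
(Negative Q' ⇒ heat flows inward; heat gain = 52.0 W/m.)

Q' = 52.0 W/m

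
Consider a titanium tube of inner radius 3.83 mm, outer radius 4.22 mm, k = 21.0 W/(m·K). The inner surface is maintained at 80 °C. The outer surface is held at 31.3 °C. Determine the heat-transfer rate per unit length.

Q' = 2πk·ΔT/ln(r₂/r₁) = 2π × 21.0 × 48.7 / ln(0.00422/0.00383) = 66300 W/m

Q' = 66300 W/m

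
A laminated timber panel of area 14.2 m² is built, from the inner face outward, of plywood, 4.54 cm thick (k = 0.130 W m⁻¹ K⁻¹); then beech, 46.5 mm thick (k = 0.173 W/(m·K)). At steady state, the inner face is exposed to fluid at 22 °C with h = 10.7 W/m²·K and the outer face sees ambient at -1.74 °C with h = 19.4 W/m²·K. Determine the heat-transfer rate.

Treat each layer as a resistance in series:
  R_conv,in = 1/(hA) = 1/(10.7·14.2) = 0.006582 K/W
  R_plywood = L/(kA) = 0.0454/(0.130·14.2) = 0.02459 K/W
  R_beech = L/(kA) = 0.0465/(0.173·14.2) = 0.01893 K/W
  R_conv,out = 1/(hA) = 1/(19.4·14.2) = 0.003630 K/W
ΣR = 0.006582 + 0.02459 + 0.01893 + 0.003630 = 0.05373 K/W
Q = ΔT/ΣR = (22 °C − -1.74 °C)/0.05373 = 442 W

Q = 442 W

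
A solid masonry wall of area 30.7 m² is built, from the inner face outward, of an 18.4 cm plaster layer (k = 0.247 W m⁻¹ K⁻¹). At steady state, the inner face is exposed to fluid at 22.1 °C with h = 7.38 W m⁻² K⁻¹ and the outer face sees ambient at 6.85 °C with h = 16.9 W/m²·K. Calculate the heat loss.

Q = 498 W

Resistance network (inner→outer):
  R_conv,in = 1/(hA) = 1/(7.38·30.7) = 0.004414 K/W
  R_plaster = L/(kA) = 0.184/(0.247·30.7) = 0.02427 K/W
  R_conv,out = 1/(hA) = 1/(16.9·30.7) = 0.001927 K/W
ΣR = 0.004414 + 0.02427 + 0.001927 = 0.03061 K/W
Q = ΔT/ΣR = (22.1 °C − 6.85 °C)/0.03061 = 498 W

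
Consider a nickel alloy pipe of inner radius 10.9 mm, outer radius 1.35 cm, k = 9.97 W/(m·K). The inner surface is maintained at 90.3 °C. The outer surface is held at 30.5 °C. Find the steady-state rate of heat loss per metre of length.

Q' = 2πk·ΔT/ln(r₂/r₁) = 2π × 9.97 × 59.8 / ln(0.0135/0.0109) = 17500 W/m

Q' = 17.5 kW/m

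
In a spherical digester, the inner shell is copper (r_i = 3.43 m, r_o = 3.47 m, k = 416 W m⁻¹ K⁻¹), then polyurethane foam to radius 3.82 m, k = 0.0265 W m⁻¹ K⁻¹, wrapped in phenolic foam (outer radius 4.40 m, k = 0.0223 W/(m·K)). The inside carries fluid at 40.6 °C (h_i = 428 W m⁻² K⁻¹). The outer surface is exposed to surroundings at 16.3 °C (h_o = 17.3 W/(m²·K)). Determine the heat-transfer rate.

Resistance network (inner→outer):
  R_conv,in = 1/(4πr²h) = 1/(4π·3.43²·428) = 1.580×10^-5 K/W
  R_copper = (1/3.43 − 1/3.47)/(4πk) = 0.003361/(4π·416) = 6.429×10^-7 K/W
  R_polyurethane foam = (1/3.47 − 1/3.82)/(4πk) = 0.02640/(4π·0.0265) = 0.07929 K/W
  R_phenolic foam = (1/3.82 − 1/4.40)/(4πk) = 0.03451/(4π·0.0223) = 0.1231 K/W
  R_conv,out = 1/(4πr²h) = 1/(4π·4.40²·17.3) = 2.376×10^-4 K/W
ΣR = 1.580×10^-5 + 6.429×10^-7 + 0.07929 + 0.1231 + 2.376×10^-4 = 0.2026 K/W
Q = ΔT/ΣR = (40.6 °C − 16.3 °C)/0.2026 = 120 W

Q = 120 W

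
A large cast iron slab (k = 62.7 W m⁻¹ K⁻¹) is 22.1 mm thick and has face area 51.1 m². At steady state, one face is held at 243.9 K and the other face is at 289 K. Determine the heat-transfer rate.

Q = 6540 kW

Q = kA·ΔT/L = 62.7 × 51.1 × |243.9 K − 289 K| / 0.0221 = 6.54×10^6 W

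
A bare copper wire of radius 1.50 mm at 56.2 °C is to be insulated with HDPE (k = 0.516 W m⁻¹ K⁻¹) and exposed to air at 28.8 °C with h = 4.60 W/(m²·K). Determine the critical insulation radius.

r_cr = 11.2 cm

For a cylinder, r_cr = k_ins/h = 0.516/4.60 = 0.112 m = 11.2 cm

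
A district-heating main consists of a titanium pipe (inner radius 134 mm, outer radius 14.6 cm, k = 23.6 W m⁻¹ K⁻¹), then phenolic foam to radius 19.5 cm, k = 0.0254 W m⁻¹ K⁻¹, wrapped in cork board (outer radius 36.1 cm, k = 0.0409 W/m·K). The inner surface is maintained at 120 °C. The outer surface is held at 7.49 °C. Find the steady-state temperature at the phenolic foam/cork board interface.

Treat each layer as a resistance in series:
  R'_titanium = ln(0.146/0.134)/(2πk) = 0.08577/(2π·23.6) = 5.784×10^-4 m·K/W
  R'_phenolic foam = ln(0.195/0.146)/(2πk) = 0.2894/(2π·0.0254) = 1.813 m·K/W
  R'_cork board = ln(0.361/0.195)/(2πk) = 0.6159/(2π·0.0409) = 2.397 m·K/W
ΣR = 5.784×10^-4 + 1.813 + 2.397 = 4.211 m·K/W
Q' = ΔT/ΣR = (120 °C − 7.49 °C)/4.211 = 26.72 W/m
From the inner boundary to the phenolic foam/cork board interface, ΣR_partial = 1.814 m·K/W.
T_interface = T_in − Q'·ΣR_partial = 120 °C − (26.72)(1.814) = 71.5 °C

T = 71.5 °C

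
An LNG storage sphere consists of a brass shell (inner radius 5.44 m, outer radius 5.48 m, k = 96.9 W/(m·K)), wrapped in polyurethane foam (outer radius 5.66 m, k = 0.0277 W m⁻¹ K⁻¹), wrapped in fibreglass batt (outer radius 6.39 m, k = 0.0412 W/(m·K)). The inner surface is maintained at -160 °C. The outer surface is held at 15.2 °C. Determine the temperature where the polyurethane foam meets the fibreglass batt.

T = -108 °C

Series thermal resistances, inner to outer:
  R_brass = (1/5.44 − 1/5.48)/(4πk) = 0.001342/(4π·96.9) = 1.102×10^-6 K/W
  R_polyurethane foam = (1/5.48 − 1/5.66)/(4πk) = 0.005803/(4π·0.0277) = 0.01667 K/W
  R_fibreglass batt = (1/5.66 − 1/6.39)/(4πk) = 0.02018/(4π·0.0412) = 0.03899 K/W
ΣR = 1.102×10^-6 + 0.01667 + 0.03899 = 0.05566 K/W
Q = ΔT/ΣR = (-160 °C − 15.2 °C)/0.05566 = -3148 W
From the inner boundary to the polyurethane foam/fibreglass batt interface, ΣR_partial = 0.01667 K/W.
T_interface = T_in − Q·ΣR_partial = -160 °C − (-3148)(0.01667) = -108 °C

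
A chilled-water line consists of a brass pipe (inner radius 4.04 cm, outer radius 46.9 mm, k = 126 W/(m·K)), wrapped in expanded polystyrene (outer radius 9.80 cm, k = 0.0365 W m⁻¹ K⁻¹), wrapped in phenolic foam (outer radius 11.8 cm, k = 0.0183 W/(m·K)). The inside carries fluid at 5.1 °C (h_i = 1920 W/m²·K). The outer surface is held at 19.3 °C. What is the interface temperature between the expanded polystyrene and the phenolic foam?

Treat each layer as a resistance in series:
  R'_conv,in = 1/(2πr h) = 1/(2π·0.0404·1920) = 0.002052 m·K/W
  R'_brass = ln(0.0469/0.0404)/(2πk) = 0.1492/(2π·126) = 1.884×10^-4 m·K/W
  R'_expanded polystyrene = ln(0.0980/0.0469)/(2πk) = 0.7369/(2π·0.0365) = 3.213 m·K/W
  R'_phenolic foam = ln(0.118/0.0980)/(2πk) = 0.1857/(2π·0.0183) = 1.615 m·K/W
ΣR = 0.002052 + 1.884×10^-4 + 3.213 + 1.615 = 4.830 m·K/W
Q' = ΔT/ΣR = (5.1 °C − 19.3 °C)/4.830 = -2.940 W/m
From the inner boundary to the expanded polystyrene/phenolic foam interface, ΣR_partial = 3.215 m·K/W.
T_interface = T_in − Q'·ΣR_partial = 5.1 °C − (-2.940)(3.215) = 14.6 °C

T = 14.6 °C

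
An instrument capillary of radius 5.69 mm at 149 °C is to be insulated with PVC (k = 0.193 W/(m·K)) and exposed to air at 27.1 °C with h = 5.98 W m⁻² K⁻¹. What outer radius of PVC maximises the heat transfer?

For a cylinder, r_cr = k_ins/h = 0.193/5.98 = 0.0323 m = 3.23 cm

r_cr = 3.23 cm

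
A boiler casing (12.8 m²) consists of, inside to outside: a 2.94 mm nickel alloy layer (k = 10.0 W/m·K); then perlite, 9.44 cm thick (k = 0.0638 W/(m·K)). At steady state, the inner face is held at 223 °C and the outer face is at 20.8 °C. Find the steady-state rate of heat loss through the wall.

Series thermal resistances, inner to outer:
  R_nickel alloy = L/(kA) = 0.00294/(10.0·12.8) = 2.297×10^-5 K/W
  R_perlite = L/(kA) = 0.0944/(0.0638·12.8) = 0.1156 K/W
ΣR = 2.297×10^-5 + 0.1156 = 0.1156 K/W
Q = ΔT/ΣR = (223 °C − 20.8 °C)/0.1156 = 1750 W

Q = 1750 W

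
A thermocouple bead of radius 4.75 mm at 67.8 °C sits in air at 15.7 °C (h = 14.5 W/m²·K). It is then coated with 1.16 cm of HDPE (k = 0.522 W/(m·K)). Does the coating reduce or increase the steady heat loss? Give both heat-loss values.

increases: 0.214 → 1.20 W

Critical radius for a sphere: r_cr = 2k/h = 0.0720 m = 7.20 cm.
Outer radius after coating: r₂ = 0.00475 + 0.0116 = 0.01635 m.
Since r₁ < r_cr and r₂ ≤ r_cr, the coating moves toward the maximum at r_cr — heat loss rises.
Bare: R = 1/(4πr₁²h) = 243.2 K/W; Q = 52.1/243.2 = 0.214 W.
Coated: R = R_cond + R_conv = 43.30 K/W; Q = 52.1/43.30 = 1.20 W.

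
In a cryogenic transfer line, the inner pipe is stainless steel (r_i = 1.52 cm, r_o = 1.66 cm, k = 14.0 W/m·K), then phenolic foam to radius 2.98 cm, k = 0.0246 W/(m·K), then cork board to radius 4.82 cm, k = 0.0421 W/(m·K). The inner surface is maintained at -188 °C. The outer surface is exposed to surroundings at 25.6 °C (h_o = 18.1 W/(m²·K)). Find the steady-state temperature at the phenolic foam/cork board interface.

T = -48.2 °C

Series thermal resistances, inner to outer:
  R'_stainless steel = ln(0.0166/0.0152)/(2πk) = 0.08811/(2π·14.0) = 0.001002 m·K/W
  R'_phenolic foam = ln(0.0298/0.0166)/(2πk) = 0.5851/(2π·0.0246) = 3.785 m·K/W
  R'_cork board = ln(0.0482/0.0298)/(2πk) = 0.4809/(2π·0.0421) = 1.818 m·K/W
  R'_conv,out = 1/(2πr h) = 1/(2π·0.0482·18.1) = 0.1824 m·K/W
ΣR = 0.001002 + 3.785 + 1.818 + 0.1824 = 5.786 m·K/W
Q' = ΔT/ΣR = (-188 °C − 25.6 °C)/5.786 = -36.92 W/m
From the inner boundary to the phenolic foam/cork board interface, ΣR_partial = 3.786 m·K/W.
T_interface = T_in − Q'·ΣR_partial = -188 °C − (-36.92)(3.786) = -48.2 °C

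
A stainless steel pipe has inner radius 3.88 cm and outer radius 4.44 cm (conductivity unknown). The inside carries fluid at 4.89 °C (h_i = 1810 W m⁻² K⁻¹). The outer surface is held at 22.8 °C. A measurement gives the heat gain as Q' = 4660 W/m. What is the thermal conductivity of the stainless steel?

k = 13.6 W/m·K

ΣR = ΔT/Q' = |4.89 − 22.8|/4660 = 0.003843 m·K/W
Known resistances:
  R'_conv,in = 1/(2πr h) = 1/(2π·0.0388·1810) = 0.002266 m·K/W
R_stainless steel = ΣR − ΣR_known = 0.003843 − 0.002266 = 0.001577 m·K/W
ln(r₂/r₁)/(2πk) = 0.001577 ⇒ k = 0.1348/(2π·0.001577) = 13.6 W/m·K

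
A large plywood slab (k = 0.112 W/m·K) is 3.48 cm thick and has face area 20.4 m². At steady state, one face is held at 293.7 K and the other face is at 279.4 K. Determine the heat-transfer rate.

Q = kA·ΔT/L = 0.112 × 20.4 × |293.7 K − 279.4 K| / 0.0348 = 939 W

Q = 939 W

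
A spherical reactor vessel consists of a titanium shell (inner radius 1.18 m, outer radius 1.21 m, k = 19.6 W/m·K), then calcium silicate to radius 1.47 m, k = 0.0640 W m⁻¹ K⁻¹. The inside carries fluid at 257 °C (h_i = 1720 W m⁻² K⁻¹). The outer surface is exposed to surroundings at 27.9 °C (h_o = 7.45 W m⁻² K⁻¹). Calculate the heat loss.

Series thermal resistances, inner to outer:
  R_conv,in = 1/(4πr²h) = 1/(4π·1.18²·1720) = 3.323×10^-5 K/W
  R_titanium = (1/1.18 − 1/1.21)/(4πk) = 0.02101/(4π·19.6) = 8.531×10^-5 K/W
  R_calcium silicate = (1/1.21 − 1/1.47)/(4πk) = 0.1462/(4π·0.0640) = 0.1818 K/W
  R_conv,out = 1/(4πr²h) = 1/(4π·1.47²·7.45) = 0.004943 K/W
ΣR = 3.323×10^-5 + 8.531×10^-5 + 0.1818 + 0.004943 = 0.1869 K/W
Q = ΔT/ΣR = (257 °C − 27.9 °C)/0.1869 = 1230 W

Q = 1230 W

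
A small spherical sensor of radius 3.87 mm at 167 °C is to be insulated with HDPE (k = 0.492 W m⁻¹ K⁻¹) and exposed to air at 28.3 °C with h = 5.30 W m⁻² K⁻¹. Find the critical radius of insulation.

r_cr = 18.6 cm

For a sphere, r_cr = 2k_ins/h = 2·0.492/5.30 = 0.186 m = 18.6 cm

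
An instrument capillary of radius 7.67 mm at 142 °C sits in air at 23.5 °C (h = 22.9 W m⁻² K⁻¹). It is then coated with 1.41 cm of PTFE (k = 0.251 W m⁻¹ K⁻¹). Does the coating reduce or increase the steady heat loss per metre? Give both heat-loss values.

reduces: 131 → 121 W/m

Critical radius for a cylinder: r_cr = k/h = 0.0110 m = 1.10 cm.
Outer radius after coating: r₂ = 0.00767 + 0.0141 = 0.02177 m.
r₁ < r_cr < r₂: heat loss rises to a maximum at r_cr then falls. Whether the coating helps depends on whether Q(r₂) has dropped back below Q(r₁).
Bare: R = 1/(2πr₁h) = 0.9061 m·K/W; Q = 118.5/0.9061 = 131 W/m.
Coated: R = R_cond + R_conv = 0.9807 m·K/W; Q = 118.5/0.9807 = 121 W/m.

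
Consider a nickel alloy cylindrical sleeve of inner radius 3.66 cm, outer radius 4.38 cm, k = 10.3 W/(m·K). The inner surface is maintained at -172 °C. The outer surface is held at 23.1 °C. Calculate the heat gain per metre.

Q' = 2πk·ΔT/ln(r₂/r₁) = 2π × 10.3 × 195.1 / ln(0.0438/0.0366) = 70300 W/m

Q' = 70300 W/m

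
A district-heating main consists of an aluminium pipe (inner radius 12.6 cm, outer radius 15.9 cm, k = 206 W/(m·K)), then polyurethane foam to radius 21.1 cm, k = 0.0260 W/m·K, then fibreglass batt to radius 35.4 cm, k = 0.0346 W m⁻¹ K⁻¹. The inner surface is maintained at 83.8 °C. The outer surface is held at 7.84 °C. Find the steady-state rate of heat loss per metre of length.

Resistance network (inner→outer):
  R'_aluminium = ln(0.159/0.126)/(2πk) = 0.2326/(2π·206) = 1.797×10^-4 m·K/W
  R'_polyurethane foam = ln(0.211/0.159)/(2πk) = 0.2830/(2π·0.0260) = 1.732 m·K/W
  R'_fibreglass batt = ln(0.354/0.211)/(2πk) = 0.5174/(2π·0.0346) = 2.380 m·K/W
ΣR = 1.797×10^-4 + 1.732 + 2.380 = 4.112 m·K/W
Q' = ΔT/ΣR = (83.8 °C − 7.84 °C)/4.112 = 18.5 W/m

Q' = 18.5 W/m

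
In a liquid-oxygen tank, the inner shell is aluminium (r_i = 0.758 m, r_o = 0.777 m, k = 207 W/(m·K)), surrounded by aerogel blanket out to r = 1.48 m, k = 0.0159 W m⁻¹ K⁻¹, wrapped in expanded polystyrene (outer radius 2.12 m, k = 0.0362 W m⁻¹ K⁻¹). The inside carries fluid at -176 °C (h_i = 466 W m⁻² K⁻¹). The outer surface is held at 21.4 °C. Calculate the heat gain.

Series thermal resistances, inner to outer:
  R_conv,in = 1/(4πr²h) = 1/(4π·0.758²·466) = 2.972×10^-4 K/W
  R_aluminium = (1/0.758 − 1/0.777)/(4πk) = 0.03226/(4π·207) = 1.240×10^-5 K/W
  R_aerogel blanket = (1/0.777 − 1/1.48)/(4πk) = 0.6113/(4π·0.0159) = 3.060 K/W
  R_expanded polystyrene = (1/1.48 − 1/2.12)/(4πk) = 0.2040/(4π·0.0362) = 0.4484 K/W
ΣR = 2.972×10^-4 + 1.240×10^-5 + 3.060 + 0.4484 = 3.509 K/W
Q = ΔT/ΣR = (-176 °C − 21.4 °C)/3.509 = -56.3 W
(Negative Q ⇒ heat flows inward; heat gain = 56.3 W.)

Q = 56.3 W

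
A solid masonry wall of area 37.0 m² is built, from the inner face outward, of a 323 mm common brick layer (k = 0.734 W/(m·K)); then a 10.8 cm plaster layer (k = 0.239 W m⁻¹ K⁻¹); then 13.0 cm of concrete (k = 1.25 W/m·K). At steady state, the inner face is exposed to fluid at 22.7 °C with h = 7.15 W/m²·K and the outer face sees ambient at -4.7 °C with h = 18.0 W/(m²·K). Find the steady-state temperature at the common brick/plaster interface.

T = 9.36 °C

Series thermal resistances, inner to outer:
  R_conv,in = 1/(hA) = 1/(7.15·37.0) = 0.003780 K/W
  R_common brick = L/(kA) = 0.323/(0.734·37.0) = 0.01189 K/W
  R_plaster = L/(kA) = 0.108/(0.239·37.0) = 0.01221 K/W
  R_concrete = L/(kA) = 0.130/(1.25·37.0) = 0.002811 K/W
  R_conv,out = 1/(hA) = 1/(18.0·37.0) = 0.001502 K/W
ΣR = 0.003780 + 0.01189 + 0.01221 + 0.002811 + 0.001502 = 0.03219 K/W
Q = ΔT/ΣR = (22.7 °C − -4.7 °C)/0.03219 = 851.2 W
From the inner boundary to the common brick/plaster interface, ΣR_partial = 0.01567 K/W.
T_interface = T_in − Q·ΣR_partial = 22.7 °C − (851.2)(0.01567) = 9.36 °C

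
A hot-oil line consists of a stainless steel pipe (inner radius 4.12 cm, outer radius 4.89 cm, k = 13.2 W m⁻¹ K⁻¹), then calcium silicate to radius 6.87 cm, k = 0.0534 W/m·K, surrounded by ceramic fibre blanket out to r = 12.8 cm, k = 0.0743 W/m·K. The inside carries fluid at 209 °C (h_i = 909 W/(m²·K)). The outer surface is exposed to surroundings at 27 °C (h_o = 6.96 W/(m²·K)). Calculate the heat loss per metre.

Q' = 71.9 W/m

Treat each layer as a resistance in series:
  R'_conv,in = 1/(2πr h) = 1/(2π·0.0412·909) = 0.004250 m·K/W
  R'_stainless steel = ln(0.0489/0.0412)/(2πk) = 0.1713/(2π·13.2) = 0.002066 m·K/W
  R'_calcium silicate = ln(0.0687/0.0489)/(2πk) = 0.3400/(2π·0.0534) = 1.013 m·K/W
  R'_ceramic fibre blanket = ln(0.128/0.0687)/(2πk) = 0.6223/(2π·0.0743) = 1.333 m·K/W
  R'_conv,out = 1/(2πr h) = 1/(2π·0.128·6.96) = 0.1786 m·K/W
ΣR = 0.004250 + 0.002066 + 1.013 + 1.333 + 0.1786 = 2.531 m·K/W
Q' = ΔT/ΣR = (209 °C − 27 °C)/2.531 = 71.9 W/m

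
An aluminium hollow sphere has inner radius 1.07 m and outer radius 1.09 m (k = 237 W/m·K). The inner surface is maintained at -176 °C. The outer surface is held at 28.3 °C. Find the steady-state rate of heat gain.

Q = 4πk·ΔT/(1/r₁ − 1/r₂) = 4π × 237 × 204.3 / (1/1.07 − 1/1.09) = 3.55×10^7 W

Q = 35500 kW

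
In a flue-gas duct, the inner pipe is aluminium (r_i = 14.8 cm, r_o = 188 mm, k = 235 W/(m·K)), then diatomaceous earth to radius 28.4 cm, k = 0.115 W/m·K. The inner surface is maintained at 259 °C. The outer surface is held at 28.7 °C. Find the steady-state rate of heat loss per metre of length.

Q' = 403 W/m

Resistance network (inner→outer):
  R'_aluminium = ln(0.188/0.148)/(2πk) = 0.2392/(2π·235) = 1.620×10^-4 m·K/W
  R'_diatomaceous earth = ln(0.284/0.188)/(2πk) = 0.4125/(2π·0.115) = 0.5709 m·K/W
ΣR = 1.620×10^-4 + 0.5709 = 0.5711 m·K/W
Q' = ΔT/ΣR = (259 °C − 28.7 °C)/0.5711 = 403 W/m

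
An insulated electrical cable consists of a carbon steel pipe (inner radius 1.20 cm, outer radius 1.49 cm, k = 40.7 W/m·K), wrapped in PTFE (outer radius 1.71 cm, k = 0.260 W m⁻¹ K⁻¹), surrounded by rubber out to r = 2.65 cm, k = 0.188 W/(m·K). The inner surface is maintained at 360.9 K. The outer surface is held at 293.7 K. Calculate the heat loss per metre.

Resistance network (inner→outer):
  R'_carbon steel = ln(0.0149/0.0120)/(2πk) = 0.2165/(2π·40.7) = 8.464×10^-4 m·K/W
  R'_PTFE = ln(0.0171/0.0149)/(2πk) = 0.1377/(2π·0.260) = 0.08430 m·K/W
  R'_rubber = ln(0.0265/0.0171)/(2πk) = 0.4381/(2π·0.188) = 0.3709 m·K/W
ΣR = 8.464×10^-4 + 0.08430 + 0.3709 = 0.4560 m·K/W
Q' = ΔT/ΣR = (360.9 K − 293.7 K)/0.4560 = 147 W/m

Q' = 147 W/m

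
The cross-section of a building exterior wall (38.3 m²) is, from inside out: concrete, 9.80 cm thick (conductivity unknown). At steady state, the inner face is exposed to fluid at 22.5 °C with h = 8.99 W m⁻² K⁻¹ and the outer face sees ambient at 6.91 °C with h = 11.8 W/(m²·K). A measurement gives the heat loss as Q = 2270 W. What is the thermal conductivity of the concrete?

ΣR = ΔT/Q = |22.5 − 6.91|/2270 = 0.006868 K/W
Known resistances:
  R_conv,in = 1/(hA) = 1/(8.99·38.3) = 0.002904 K/W
  R_conv,out = 1/(hA) = 1/(11.8·38.3) = 0.002213 K/W
R_concrete = ΣR − ΣR_known = 0.006868 − 0.005117 = 0.001751 K/W
L/(kA) = 0.001751 ⇒ k = 0.0980/(0.001751·38.3) = 1.46 W/m·K

k = 1.46 W/m·K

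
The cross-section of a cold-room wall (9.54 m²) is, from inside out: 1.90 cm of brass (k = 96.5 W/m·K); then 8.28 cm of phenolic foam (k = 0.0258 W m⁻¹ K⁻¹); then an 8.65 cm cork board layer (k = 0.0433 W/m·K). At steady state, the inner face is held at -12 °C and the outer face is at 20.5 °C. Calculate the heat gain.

Series thermal resistances, inner to outer:
  R_brass = L/(kA) = 0.0190/(96.5·9.54) = 2.064×10^-5 K/W
  R_phenolic foam = L/(kA) = 0.0828/(0.0258·9.54) = 0.3364 K/W
  R_cork board = L/(kA) = 0.0865/(0.0433·9.54) = 0.2094 K/W
ΣR = 2.064×10^-5 + 0.3364 + 0.2094 = 0.5458 K/W
Q = ΔT/ΣR = (-12 °C − 20.5 °C)/0.5458 = -59.5 W
(Negative Q ⇒ heat flows inward; heat gain = 59.5 W.)

Q = 59.5 W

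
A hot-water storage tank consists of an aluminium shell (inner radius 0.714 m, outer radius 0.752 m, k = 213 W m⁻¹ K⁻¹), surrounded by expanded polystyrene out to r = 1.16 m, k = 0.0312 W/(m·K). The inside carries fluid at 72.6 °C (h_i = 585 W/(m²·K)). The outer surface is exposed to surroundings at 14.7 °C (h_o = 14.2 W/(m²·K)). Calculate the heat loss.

Resistance network (inner→outer):
  R_conv,in = 1/(4πr²h) = 1/(4π·0.714²·585) = 2.668×10^-4 K/W
  R_aluminium = (1/0.714 − 1/0.752)/(4πk) = 0.07077/(4π·213) = 2.644×10^-5 K/W
  R_expanded polystyrene = (1/0.752 − 1/1.16)/(4πk) = 0.4677/(4π·0.0312) = 1.193 K/W
  R_conv,out = 1/(4πr²h) = 1/(4π·1.16²·14.2) = 0.004165 K/W
ΣR = 2.668×10^-4 + 2.644×10^-5 + 1.193 + 0.004165 = 1.197 K/W
Q = ΔT/ΣR = (72.6 °C − 14.7 °C)/1.197 = 48.4 W

Q = 48.4 W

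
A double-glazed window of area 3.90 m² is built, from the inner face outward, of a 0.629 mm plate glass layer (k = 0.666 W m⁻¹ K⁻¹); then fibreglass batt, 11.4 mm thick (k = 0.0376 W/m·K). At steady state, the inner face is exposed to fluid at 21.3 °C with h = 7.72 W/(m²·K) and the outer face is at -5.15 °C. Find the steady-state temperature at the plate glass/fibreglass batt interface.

Treat each layer as a resistance in series:
  R_conv,in = 1/(hA) = 1/(7.72·3.90) = 0.03321 K/W
  R_plate glass = L/(kA) = 6.29×10^-4/(0.666·3.90) = 2.422×10^-4 K/W
  R_fibreglass batt = L/(kA) = 0.0114/(0.0376·3.90) = 0.07774 K/W
ΣR = 0.03321 + 2.422×10^-4 + 0.07774 = 0.1112 K/W
Q = ΔT/ΣR = (21.3 °C − -5.15 °C)/0.1112 = 237.9 W
From the inner boundary to the plate glass/fibreglass batt interface, ΣR_partial = 0.03345 K/W.
T_interface = T_in − Q·ΣR_partial = 21.3 °C − (237.9)(0.03345) = 13.3 °C

T = 13.3 °C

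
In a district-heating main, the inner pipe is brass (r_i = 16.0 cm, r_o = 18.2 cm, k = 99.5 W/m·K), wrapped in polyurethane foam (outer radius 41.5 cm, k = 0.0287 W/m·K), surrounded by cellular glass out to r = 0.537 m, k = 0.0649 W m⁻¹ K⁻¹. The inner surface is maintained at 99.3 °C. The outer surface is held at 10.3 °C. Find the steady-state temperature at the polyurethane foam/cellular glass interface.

Series thermal resistances, inner to outer:
  R'_brass = ln(0.182/0.160)/(2πk) = 0.1288/(2π·99.5) = 2.061×10^-4 m·K/W
  R'_polyurethane foam = ln(0.415/0.182)/(2πk) = 0.8243/(2π·0.0287) = 4.571 m·K/W
  R'_cellular glass = ln(0.537/0.415)/(2πk) = 0.2577/(2π·0.0649) = 0.6320 m·K/W
ΣR = 2.061×10^-4 + 4.571 + 0.6320 = 5.203 m·K/W
Q' = ΔT/ΣR = (99.3 °C − 10.3 °C)/5.203 = 17.11 W/m
From the inner boundary to the polyurethane foam/cellular glass interface, ΣR_partial = 4.571 m·K/W.
T_interface = T_in − Q'·ΣR_partial = 99.3 °C − (17.11)(4.571) = 21.1 °C

T = 21.1 °C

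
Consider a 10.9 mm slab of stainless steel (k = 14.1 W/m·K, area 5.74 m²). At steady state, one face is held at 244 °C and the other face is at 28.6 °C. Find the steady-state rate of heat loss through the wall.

Q = kA·ΔT/L = 14.1 × 5.74 × |244 °C − 28.6 °C| / 0.0109 = 1.60×10^6 W

Q = 1600 kW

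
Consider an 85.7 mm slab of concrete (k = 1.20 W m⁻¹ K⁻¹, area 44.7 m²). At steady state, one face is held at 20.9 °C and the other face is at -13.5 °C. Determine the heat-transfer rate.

Q = 21.5 kW

Q = kA·ΔT/L = 1.20 × 44.7 × |20.9 °C − -13.5 °C| / 0.0857 = 21500 W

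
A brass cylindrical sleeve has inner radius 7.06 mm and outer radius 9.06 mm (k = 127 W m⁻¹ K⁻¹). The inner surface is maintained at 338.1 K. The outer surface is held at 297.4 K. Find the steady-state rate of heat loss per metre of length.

Q' = 2πk·ΔT/ln(r₂/r₁) = 2π × 127 × 40.7 / ln(0.00906/0.00706) = 1.30×10^5 W/m

Q' = 1.30×10^5 W/m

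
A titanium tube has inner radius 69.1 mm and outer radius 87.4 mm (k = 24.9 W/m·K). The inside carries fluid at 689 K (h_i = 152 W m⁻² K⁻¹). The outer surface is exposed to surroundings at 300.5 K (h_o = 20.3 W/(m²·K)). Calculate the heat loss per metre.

Q' = 3.65 kW/m

Resistance network (inner→outer):
  R'_conv,in = 1/(2πr h) = 1/(2π·0.0691·152) = 0.01515 m·K/W
  R'_titanium = ln(0.0874/0.0691)/(2πk) = 0.2349/(2π·24.9) = 0.001502 m·K/W
  R'_conv,out = 1/(2πr h) = 1/(2π·0.0874·20.3) = 0.08970 m·K/W
ΣR = 0.01515 + 0.001502 + 0.08970 = 0.1064 m·K/W
Q' = ΔT/ΣR = (689 K − 300.5 K)/0.1064 = 3650 W/m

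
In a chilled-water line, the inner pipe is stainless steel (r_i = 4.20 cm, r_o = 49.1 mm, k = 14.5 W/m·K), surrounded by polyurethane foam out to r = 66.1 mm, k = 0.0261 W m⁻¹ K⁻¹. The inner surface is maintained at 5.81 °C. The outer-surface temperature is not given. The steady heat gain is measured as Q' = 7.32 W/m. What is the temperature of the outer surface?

Sum the resistances:
  R'_stainless steel = ln(0.0491/0.0420)/(2πk) = 0.1562/(2π·14.5) = 0.001714 m·K/W
  R'_polyurethane foam = ln(0.0661/0.0491)/(2πk) = 0.2973/(2π·0.0261) = 1.813 m·K/W
ΣR = 1.815 m·K/W
ΔT = Q'·ΣR = 7.32 × 1.815 = 13.29 K
Heat flows inward, so T_out = T_in + ΔT = 5.81 + 13.29 = 19.1 °C

T_out = 19.1 °C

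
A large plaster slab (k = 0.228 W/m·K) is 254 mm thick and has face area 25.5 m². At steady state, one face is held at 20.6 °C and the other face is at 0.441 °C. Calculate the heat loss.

Q = 461 W

Q = kA·ΔT/L = 0.228 × 25.5 × |20.6 °C − 0.441 °C| / 0.254 = 461 W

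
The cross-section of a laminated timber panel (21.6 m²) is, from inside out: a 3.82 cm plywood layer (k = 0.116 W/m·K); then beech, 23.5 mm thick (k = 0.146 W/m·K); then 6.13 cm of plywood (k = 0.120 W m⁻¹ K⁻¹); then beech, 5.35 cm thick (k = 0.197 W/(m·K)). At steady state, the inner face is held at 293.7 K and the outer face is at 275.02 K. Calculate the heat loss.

Resistance network (inner→outer):
  R_plywood = L/(kA) = 0.0382/(0.116·21.6) = 0.01525 K/W
  R_beech = L/(kA) = 0.0235/(0.146·21.6) = 0.007452 K/W
  R_plywood = L/(kA) = 0.0613/(0.120·21.6) = 0.02365 K/W
  R_beech = L/(kA) = 0.0535/(0.197·21.6) = 0.01257 K/W
ΣR = 0.01525 + 0.007452 + 0.02365 + 0.01257 = 0.05892 K/W
Q = ΔT/ΣR = (293.7 K − 275.02 K)/0.05892 = 317 W

Q = 317 W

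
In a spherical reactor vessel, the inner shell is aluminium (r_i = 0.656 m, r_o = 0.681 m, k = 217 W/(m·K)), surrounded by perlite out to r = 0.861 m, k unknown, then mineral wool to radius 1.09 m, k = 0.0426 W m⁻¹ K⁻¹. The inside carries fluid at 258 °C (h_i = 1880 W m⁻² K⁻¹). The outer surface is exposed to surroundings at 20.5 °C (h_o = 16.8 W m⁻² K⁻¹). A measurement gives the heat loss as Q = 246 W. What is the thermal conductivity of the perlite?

k = 0.0483 W/m·K

ΣR = ΔT/Q = |258 − 20.5|/246 = 0.9654 K/W
Known resistances:
  R_conv,in = 1/(4πr²h) = 1/(4π·0.656²·1880) = 9.836×10^-5 K/W
  R_aluminium = (1/0.656 − 1/0.681)/(4πk) = 0.05596/(4π·217) = 2.052×10^-5 K/W
  R_mineral wool = (1/0.861 − 1/1.09)/(4πk) = 0.2440/(4π·0.0426) = 0.4558 K/W
  R_conv,out = 1/(4πr²h) = 1/(4π·1.09²·16.8) = 0.003987 K/W
R_perlite = ΣR − ΣR_known = 0.9654 − 0.4599 = 0.5055 K/W
(1/r₁−1/r₂)/(4πk) = 0.5055 ⇒ k = 0.3070/(4π·0.5055) = 0.0483 W/m·K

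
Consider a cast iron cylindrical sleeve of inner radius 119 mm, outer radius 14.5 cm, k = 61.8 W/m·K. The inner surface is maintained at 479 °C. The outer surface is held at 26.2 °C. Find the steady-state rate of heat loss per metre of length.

Q' = 2πk·ΔT/ln(r₂/r₁) = 2π × 61.8 × 452.8 / ln(0.145/0.119) = 8.90×10^5 W/m

Q' = 8.90×10^5 W/m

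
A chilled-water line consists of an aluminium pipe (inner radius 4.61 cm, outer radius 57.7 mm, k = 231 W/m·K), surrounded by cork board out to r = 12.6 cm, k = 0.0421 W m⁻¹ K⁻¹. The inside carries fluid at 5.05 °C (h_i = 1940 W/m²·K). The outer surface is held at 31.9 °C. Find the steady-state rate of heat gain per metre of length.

Q' = 9.09 W/m

Series thermal resistances, inner to outer:
  R'_conv,in = 1/(2πr h) = 1/(2π·0.0461·1940) = 0.001780 m·K/W
  R'_aluminium = ln(0.0577/0.0461)/(2πk) = 0.2244/(2π·231) = 1.546×10^-4 m·K/W
  R'_cork board = ln(0.126/0.0577)/(2πk) = 0.7810/(2π·0.0421) = 2.953 m·K/W
ΣR = 0.001780 + 1.546×10^-4 + 2.953 = 2.955 m·K/W
Q' = ΔT/ΣR = (5.05 °C − 31.9 °C)/2.955 = -9.09 W/m
(Negative Q' ⇒ heat flows inward; heat gain = 9.09 W/m.)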